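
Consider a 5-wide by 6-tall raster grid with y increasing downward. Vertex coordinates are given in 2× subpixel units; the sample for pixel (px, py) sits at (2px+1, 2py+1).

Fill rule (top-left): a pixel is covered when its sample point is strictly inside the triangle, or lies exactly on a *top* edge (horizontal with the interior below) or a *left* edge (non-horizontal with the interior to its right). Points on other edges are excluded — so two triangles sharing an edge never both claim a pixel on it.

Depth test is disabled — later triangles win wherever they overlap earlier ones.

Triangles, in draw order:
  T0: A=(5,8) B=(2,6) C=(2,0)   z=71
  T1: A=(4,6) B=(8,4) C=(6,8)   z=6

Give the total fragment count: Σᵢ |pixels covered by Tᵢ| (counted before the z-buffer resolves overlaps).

T0:
  2·area = 18
  edge (5, 8)→(2, 6): d=(-3,-2) top-left  bias=+0
  edge (2, 6)→(2, 0): d=(0,-6) top-left  bias=+0
  edge (2, 0)→(5, 8): d=(3,8) right/bottom  bias=-1
    (1,1)@(3, 3): e=[11,6,1] → █
    (2,1)@(5, 3): e=[15,18,-15] → ·
    (1,2)@(3, 5): e=[5,6,7] → █
    (2,2)@(5, 5): e=[9,18,-9] → ·
    (1,3)@(3, 7): e=[-1,6,13] → ·
  covered (2 px):
    · · · · ·
    · █ · · ·
    · █ · · ·
    · · · · ·
    · · · · ·
    · · · · ·
T1:
  2·area = 12
  edge (4, 6)→(8, 4): d=(4,-2) top-left  bias=+0
  edge (8, 4)→(6, 8): d=(-2,4) right/bottom  bias=-1
  edge (6, 8)→(4, 6): d=(-2,-2) top-left  bias=+0
    (0,1)@(1, 3): e=[-18,30,0] → ·  [on edge]
    (1,2)@(3, 5): e=[-6,18,0] → ·  [on edge]
    (3,2)@(7, 5): e=[2,2,8] → █
    (4,2)@(9, 5): e=[6,-6,12] → ·
    (2,3)@(5, 7): e=[6,6,0] → █  [on edge]
    (3,3)@(7, 7): e=[10,-2,4] → ·
    (2,4)@(5, 9): e=[14,2,-4] → ·
    (3,4)@(7, 9): e=[18,-6,0] → ·  [on edge]
    (4,5)@(9, 11): e=[30,-18,0] → ·  [on edge]
  covered (2 px):
    · · · · ·
    · · · · ·
    · · · █ ·
    · · █ · ·
    · · · · ·
    · · · · ·

Result: 4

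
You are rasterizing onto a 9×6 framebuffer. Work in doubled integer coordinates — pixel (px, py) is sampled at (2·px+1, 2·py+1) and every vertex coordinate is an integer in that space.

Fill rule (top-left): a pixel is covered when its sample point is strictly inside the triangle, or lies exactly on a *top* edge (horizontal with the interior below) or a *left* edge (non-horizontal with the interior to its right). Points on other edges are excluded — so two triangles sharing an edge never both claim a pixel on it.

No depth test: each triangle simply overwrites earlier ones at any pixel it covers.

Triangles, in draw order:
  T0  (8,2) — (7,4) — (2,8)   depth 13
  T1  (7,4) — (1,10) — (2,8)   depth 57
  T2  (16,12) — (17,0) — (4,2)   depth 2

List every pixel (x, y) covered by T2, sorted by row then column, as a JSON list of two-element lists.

T0:
  2·area = 6
  edge (8, 2)→(7, 4): d=(-1,2) right/bottom  bias=-1
  edge (7, 4)→(2, 8): d=(-5,4) right/bottom  bias=-1
  edge (2, 8)→(8, 2): d=(6,-6) top-left  bias=+0
    (4,0)@(9, 1): e=[-1,7,0] → ·  [on edge]
    (3,1)@(7, 3): e=[1,5,0] → #  [on edge]
    (4,1)@(9, 3): e=[-3,-3,12] → ·
    (2,2)@(5, 5): e=[3,3,0] → #  [on edge]
    (3,2)@(7, 5): e=[-1,-5,12] → ·
    (1,3)@(3, 7): e=[5,1,0] → #  [on edge]
    (2,3)@(5, 7): e=[1,-7,12] → ·
    (0,4)@(1, 9): e=[7,-1,0] → ·  [on edge]
    (1,4)@(3, 9): e=[3,-9,12] → ·
  covered (3 px):
    · · · · · · · · ·
    · · · # · · · · ·
    · · # · · · · · ·
    · # · · · · · · ·
    · · · · · · · · ·
    · · · · · · · · ·
T1:
  2·area = 6
  edge (7, 4)→(1, 10): d=(-6,6) right/bottom  bias=-1
  edge (1, 10)→(2, 8): d=(1,-2) top-left  bias=+0
  edge (2, 8)→(7, 4): d=(5,-4) top-left  bias=+0
  covered (0 px):
    · · · · · · · · ·
    · · · · · · · · ·
    · · · · · · · · ·
    · · · · · · · · ·
    · · · · · · · · ·
    · · · · · · · · ·
T2:
  2·area = 154  (B↔C swapped to make it positive)
  edge (16, 12)→(4, 2): d=(-12,-10) top-left  bias=+0
  edge (4, 2)→(17, 0): d=(13,-2) top-left  bias=+0
  edge (17, 0)→(16, 12): d=(-1,12) right/bottom  bias=-1
    (5,0)@(11, 1): e=[82,1,71] → #
    (6,0)@(13, 1): e=[102,5,47] → #
    (7,0)@(15, 1): e=[122,9,23] → #
    (8,0)@(17, 1): e=[142,13,-1] → ·
    (3,1)@(7, 3): e=[18,19,117] → #
    (4,1)@(9, 3): e=[38,23,93] → #
    (8,1)@(17, 3): e=[118,39,-3] → ·
    (3,2)@(7, 5): e=[-6,45,115] → ·
    (4,2)@(9, 5): e=[14,49,91] → #
    (8,2)@(17, 5): e=[94,65,-5] → ·
    (4,3)@(9, 7): e=[-10,75,89] → ·
    (5,3)@(11, 7): e=[10,79,65] → #
  covered (18 px):
    · · · · · # # # ·
    · · · # # # # # ·
    · · · · # # # # ·
    · · · · · # # # ·
    · · · · · · # # ·
    · · · · · · · # ·

Answer: [[5,0],[6,0],[7,0],[3,1],[4,1],[5,1],[6,1],[7,1],[4,2],[5,2],[6,2],[7,2],[5,3],[6,3],[7,3],[6,4],[7,4],[7,5]]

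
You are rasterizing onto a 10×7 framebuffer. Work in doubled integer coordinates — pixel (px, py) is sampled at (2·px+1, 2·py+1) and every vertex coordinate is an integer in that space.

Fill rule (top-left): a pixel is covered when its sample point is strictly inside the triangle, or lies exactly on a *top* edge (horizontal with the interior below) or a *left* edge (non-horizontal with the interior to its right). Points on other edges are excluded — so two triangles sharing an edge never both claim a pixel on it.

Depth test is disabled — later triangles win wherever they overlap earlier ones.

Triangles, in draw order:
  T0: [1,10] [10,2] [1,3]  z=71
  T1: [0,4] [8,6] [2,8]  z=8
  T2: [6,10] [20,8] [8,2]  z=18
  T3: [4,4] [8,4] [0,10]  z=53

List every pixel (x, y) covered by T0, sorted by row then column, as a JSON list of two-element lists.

T0:
  2·area = 63  (B↔C swapped to make it positive)
  edge (1, 10)→(1, 3): d=(0,-7) top-left  bias=+0
  edge (1, 3)→(10, 2): d=(9,-1) top-left  bias=+0
  edge (10, 2)→(1, 10): d=(-9,8) right/bottom  bias=-1
    (0,0)@(1, 1): e=[0,-18,81] → .  [on edge]
    (9,0)@(19, 1): e=[126,0,-63] → .  [on edge]
    (0,1)@(1, 3): e=[0,0,63] → X  [on edge]
    (1,1)@(3, 3): e=[14,2,47] → X
    (2,1)@(5, 3): e=[28,4,31] → X
    (3,1)@(7, 3): e=[42,6,15] → X
    (4,1)@(9, 3): e=[56,8,-1] → .
    (0,2)@(1, 5): e=[0,18,45] → X  [on edge]
    (3,2)@(7, 5): e=[42,24,-3] → .
    (0,3)@(1, 7): e=[0,36,27] → X  [on edge]
    (2,3)@(5, 7): e=[28,40,-5] → .
    (0,4)@(1, 9): e=[0,54,9] → X  [on edge]
    (0,5)@(1, 11): e=[0,72,-9] → .  [on edge]
    (0,6)@(1, 13): e=[0,90,-27] → .  [on edge]
  covered (10 px):
    . . . . . . . . . .
    X X X X . . . . . .
    X X X . . . . . . .
    X X . . . . . . . .
    X . . . . . . . . .
    . . . . . . . . . .
    . . . . . . . . . .
T1:
  2·area = 28
  edge (0, 4)→(8, 6): d=(8,2) right/bottom  bias=-1
  edge (8, 6)→(2, 8): d=(-6,2) right/bottom  bias=-1
  edge (2, 8)→(0, 4): d=(-2,-4) top-left  bias=+0
    (8,1)@(17, 3): e=[-42,0,70] → .  [on edge]
    (0,2)@(1, 5): e=[6,20,2] → X
    (1,2)@(3, 5): e=[2,16,10] → X
    (2,2)@(5, 5): e=[-2,12,18] → .
    (5,2)@(11, 5): e=[-14,0,42] → .  [on edge]
    (0,3)@(1, 7): e=[22,8,-2] → .
    (1,3)@(3, 7): e=[18,4,6] → X
    (2,3)@(5, 7): e=[14,0,14] → .  [on edge]
    (1,4)@(3, 9): e=[34,-8,2] → .
  covered (3 px):
    . . . . . . . . . .
    . . . . . . . . . .
    X X . . . . . . . .
    . X . . . . . . . .
    . . . . . . . . . .
    . . . . . . . . . .
    . . . . . . . . . .
T2:
  2·area = 108  (B↔C swapped to make it positive)
  edge (6, 10)→(8, 2): d=(2,-8) top-left  bias=+0
  edge (8, 2)→(20, 8): d=(12,6) right/bottom  bias=-1
  edge (20, 8)→(6, 10): d=(-14,2) right/bottom  bias=-1
    (4,1)@(9, 3): e=[10,6,92] → X
    (5,1)@(11, 3): e=[26,-6,88] → .
    (4,2)@(9, 5): e=[14,30,64] → X
    (5,2)@(11, 5): e=[30,18,60] → X
    (6,2)@(13, 5): e=[46,6,56] → X
    (7,2)@(15, 5): e=[62,-6,52] → .
    (3,3)@(7, 7): e=[2,66,40] → X
    (7,3)@(15, 7): e=[66,18,24] → X
    (8,3)@(17, 7): e=[82,6,20] → X
    (9,3)@(19, 7): e=[98,-6,16] → .
    (3,4)@(7, 9): e=[6,90,12] → X
    (6,4)@(13, 9): e=[54,54,0] → .  [on edge]
  covered (13 px):
    . . . . . . . . . .
    . . . . X . . . . .
    . . . . X X X . . .
    . . . X X X X X X .
    . . . X X X . . . .
    . . . . . . . . . .
    . . . . . . . . . .
T3:
  2·area = 24
  edge (4, 4)→(8, 4): d=(4,0) top-left  bias=+0
  edge (8, 4)→(0, 10): d=(-8,6) right/bottom  bias=-1
  edge (0, 10)→(4, 4): d=(4,-6) top-left  bias=+0
    (2,2)@(5, 5): e=[4,10,10] → X
    (3,2)@(7, 5): e=[4,-2,22] → .
    (1,3)@(3, 7): e=[12,6,6] → X
    (2,3)@(5, 7): e=[12,-6,18] → .
    (0,4)@(1, 9): e=[20,2,2] → X
    (1,4)@(3, 9): e=[20,-10,14] → .
    (0,5)@(1, 11): e=[28,-14,10] → .
  covered (3 px):
    . . . . . . . . . .
    . . . . . . . . . .
    . . X . . . . . . .
    . X . . . . . . . .
    X . . . . . . . . .
    . . . . . . . . . .
    . . . . . . . . . .

Answer: [[0,1],[1,1],[2,1],[3,1],[0,2],[1,2],[2,2],[0,3],[1,3],[0,4]]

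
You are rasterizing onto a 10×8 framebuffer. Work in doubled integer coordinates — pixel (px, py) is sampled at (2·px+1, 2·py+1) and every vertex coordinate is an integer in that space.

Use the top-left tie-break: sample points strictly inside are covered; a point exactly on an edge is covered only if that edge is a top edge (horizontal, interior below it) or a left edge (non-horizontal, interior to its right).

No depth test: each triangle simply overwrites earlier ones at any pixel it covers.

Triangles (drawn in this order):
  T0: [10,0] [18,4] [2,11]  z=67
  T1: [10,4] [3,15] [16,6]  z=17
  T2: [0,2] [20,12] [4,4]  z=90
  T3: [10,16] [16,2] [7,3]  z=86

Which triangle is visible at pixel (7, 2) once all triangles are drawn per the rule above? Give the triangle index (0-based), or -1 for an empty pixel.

T0:
  2·area = 120
  edge (10, 0)→(18, 4): d=(8,4) right/bottom  bias=-1
  edge (18, 4)→(2, 11): d=(-16,7) right/bottom  bias=-1
  edge (2, 11)→(10, 0): d=(8,-11) top-left  bias=+0
    (5,0)@(11, 1): e=[4,97,19] → #
    (6,0)@(13, 1): e=[-4,83,41] → ·
    (4,1)@(9, 3): e=[28,79,13] → #
    (6,1)@(13, 3): e=[12,51,57] → #
    (7,1)@(15, 3): e=[4,37,79] → #
    (8,1)@(17, 3): e=[-4,23,101] → ·
    (3,2)@(7, 5): e=[52,61,7] → #
    (8,2)@(17, 5): e=[12,-9,117] → ·
    (2,3)@(5, 7): e=[76,43,1] → #
    (6,3)@(13, 7): e=[44,-13,89] → ·
    (7,3)@(15, 7): e=[36,-27,111] → ·
    (2,4)@(5, 9): e=[92,11,17] → #
  covered (15 px):
    · · · · · # · · · ·
    · · · · # # # # · ·
    · · · # # # # # · ·
    · · # # # # · · · ·
    · · # · · · · · · ·
    · · · · · · · · · ·
    · · · · · · · · · ·
    · · · · · · · · · ·
T1:
  2·area = 80  (B↔C swapped to make it positive)
  edge (10, 4)→(16, 6): d=(6,2) right/bottom  bias=-1
  edge (16, 6)→(3, 15): d=(-13,9) right/bottom  bias=-1
  edge (3, 15)→(10, 4): d=(7,-11) top-left  bias=+0
    (0,0)@(1, 1): e=[0,200,-120] → ·  [on edge]
    (3,1)@(7, 3): e=[0,120,-40] → ·  [on edge]
    (5,2)@(11, 5): e=[4,58,18] → #
    (6,2)@(13, 5): e=[0,40,40] → ·  [on edge]
    (4,3)@(9, 7): e=[20,50,10] → #
    (6,3)@(13, 7): e=[12,14,54] → #
    (7,3)@(15, 7): e=[8,-4,76] → ·
    (9,3)@(19, 7): e=[0,-40,120] → ·  [on edge]
    (3,4)@(7, 9): e=[36,42,2] → #
    (6,4)@(13, 9): e=[24,-12,68] → ·
    (3,5)@(7, 11): e=[48,16,16] → #
    (4,5)@(9, 11): e=[44,-2,38] → ·
    (1,7)@(3, 15): e=[80,0,0] → ·  [on edge]
  covered (9 px):
    · · · · · · · · · ·
    · · · · · · · · · ·
    · · · · · # · · · ·
    · · · · # # # · · ·
    · · · # # # · · · ·
    · · · # · · · · · ·
    · · # · · · · · · ·
    · · · · · · · · · ·
T2:
  degenerate (2·area = 0) — covers nothing
T3:
  2·area = 120  (B↔C swapped to make it positive)
  edge (10, 16)→(7, 3): d=(-3,-13) top-left  bias=+0
  edge (7, 3)→(16, 2): d=(9,-1) top-left  bias=+0
  edge (16, 2)→(10, 16): d=(-6,14) right/bottom  bias=-1
    (3,1)@(7, 3): e=[0,0,120] → #  [on edge]
    (4,1)@(9, 3): e=[26,2,92] → #
    (5,1)@(11, 3): e=[52,4,64] → #
    (6,1)@(13, 3): e=[78,6,36] → #
    (7,1)@(15, 3): e=[104,8,8] → #
    (8,1)@(17, 3): e=[130,10,-20] → ·
    (3,2)@(7, 5): e=[-6,18,108] → ·
    (4,2)@(9, 5): e=[20,20,80] → #
    (7,2)@(15, 5): e=[98,26,-4] → ·
    (4,3)@(9, 7): e=[14,38,68] → #
    (7,3)@(15, 7): e=[92,44,-16] → ·
    (4,4)@(9, 9): e=[8,56,56] → #
    (6,4)@(13, 9): e=[60,60,0] → ·  [on edge]
  covered (16 px):
    · · · · · · · · · ·
    · · · # # # # # · ·
    · · · · # # # · · ·
    · · · · # # # · · ·
    · · · · # # · · · ·
    · · · · # # · · · ·
    · · · · · # · · · ·
    · · · · · · · · · ·

Z-buffer (winner per pixel, '.' = empty):
  . . . . . 0 . . . .
  . . . 3 3 3 3 3 . .
  . . . 0 3 3 3 0 . .
  . . 0 0 3 3 3 . . .
  . . 0 1 3 3 . . . .
  . . . 1 3 3 . . . .
  . . 1 . . 3 . . . .
  . . . . . . . . . .

Result: 0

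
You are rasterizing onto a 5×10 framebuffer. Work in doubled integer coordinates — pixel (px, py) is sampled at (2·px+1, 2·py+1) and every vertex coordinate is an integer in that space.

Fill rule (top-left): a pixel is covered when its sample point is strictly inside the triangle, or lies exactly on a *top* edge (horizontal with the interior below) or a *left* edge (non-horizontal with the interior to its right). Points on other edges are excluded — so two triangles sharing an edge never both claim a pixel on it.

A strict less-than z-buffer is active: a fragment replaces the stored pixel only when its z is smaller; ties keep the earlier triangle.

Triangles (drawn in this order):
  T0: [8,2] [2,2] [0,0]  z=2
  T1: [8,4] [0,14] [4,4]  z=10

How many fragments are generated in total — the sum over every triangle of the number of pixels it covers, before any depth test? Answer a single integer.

T0:
  2·area = 12
  edge (8, 2)→(2, 2): d=(-6,0) right/bottom  bias=-1
  edge (2, 2)→(0, 0): d=(-2,-2) top-left  bias=+0
  edge (0, 0)→(8, 2): d=(8,2) right/bottom  bias=-1
    (0,0)@(1, 1): e=[6,0,6] → █  [on edge]
    (1,0)@(3, 1): e=[6,4,2] → █
    (2,0)@(5, 1): e=[6,8,-2] → ·
    (0,1)@(1, 3): e=[-6,-4,22] → ·
    (1,1)@(3, 3): e=[-6,0,18] → ·  [on edge]
    (2,2)@(5, 5): e=[-18,0,30] → ·  [on edge]
    (3,3)@(7, 7): e=[-30,0,42] → ·  [on edge]
    (4,4)@(9, 9): e=[-42,0,54] → ·  [on edge]
  covered (2 px):
    █ █ · · ·
    · · · · ·
    · · · · ·
    · · · · ·
    · · · · ·
    · · · · ·
    · · · · ·
    · · · · ·
    · · · · ·
    · · · · ·
T1:
  2·area = 40
  edge (8, 4)→(0, 14): d=(-8,10) right/bottom  bias=-1
  edge (0, 14)→(4, 4): d=(4,-10) top-left  bias=+0
  edge (4, 4)→(8, 4): d=(4,0) top-left  bias=+0
    (2,2)@(5, 5): e=[22,14,4] → █
    (3,2)@(7, 5): e=[2,34,4] → █
    (4,2)@(9, 5): e=[-18,54,4] → ·
    (1,3)@(3, 7): e=[26,2,12] → █
    (3,3)@(7, 7): e=[-14,42,12] → ·
    (1,4)@(3, 9): e=[10,10,20] → █
    (2,4)@(5, 9): e=[-10,30,20] → ·
    (1,5)@(3, 11): e=[-6,18,28] → ·
  covered (5 px):
    · · · · ·
    · · · · ·
    · · █ █ ·
    · █ █ · ·
    · █ · · ·
    · · · · ·
    · · · · ·
    · · · · ·
    · · · · ·
    · · · · ·

Result: 7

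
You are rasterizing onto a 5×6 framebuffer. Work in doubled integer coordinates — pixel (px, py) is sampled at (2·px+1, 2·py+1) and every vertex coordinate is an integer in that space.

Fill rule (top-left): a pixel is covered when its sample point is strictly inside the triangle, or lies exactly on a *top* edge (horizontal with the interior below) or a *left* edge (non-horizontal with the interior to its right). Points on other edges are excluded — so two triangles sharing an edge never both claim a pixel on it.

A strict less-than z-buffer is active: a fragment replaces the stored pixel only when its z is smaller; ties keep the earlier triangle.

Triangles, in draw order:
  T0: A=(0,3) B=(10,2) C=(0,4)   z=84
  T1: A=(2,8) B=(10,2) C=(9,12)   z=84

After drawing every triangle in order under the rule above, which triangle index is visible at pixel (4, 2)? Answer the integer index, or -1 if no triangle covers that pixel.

T0:
  2·area = 10
  edge (0, 3)→(10, 2): d=(10,-1) top-left  bias=+0
  edge (10, 2)→(0, 4): d=(-10,2) right/bottom  bias=-1
  edge (0, 4)→(0, 3): d=(0,-1) top-left  bias=+0
    (0,1)@(1, 3): e=[1,8,1] → █
    (1,1)@(3, 3): e=[3,4,3] → █
    (2,1)@(5, 3): e=[5,0,5] → ·  [on edge]
    (0,2)@(1, 5): e=[21,-12,1] → ·
    (1,2)@(3, 5): e=[23,-16,3] → ·
  covered (2 px):
    · · · · ·
    █ █ · · ·
    · · · · ·
    · · · · ·
    · · · · ·
    · · · · ·
T1:
  2·area = 74
  edge (2, 8)→(10, 2): d=(8,-6) top-left  bias=+0
  edge (10, 2)→(9, 12): d=(-1,10) right/bottom  bias=-1
  edge (9, 12)→(2, 8): d=(-7,-4) top-left  bias=+0
    (4,1)@(9, 3): e=[2,9,63] → █
    (3,2)@(7, 5): e=[6,27,41] → █
    (2,3)@(5, 7): e=[10,45,19] → █
    (2,4)@(5, 9): e=[26,43,5] → █
    (2,5)@(5, 11): e=[42,41,-9] → ·
    (3,5)@(7, 11): e=[54,21,-1] → ·
    (4,5)@(9, 11): e=[66,1,7] → █
  covered (10 px):
    · · · · ·
    · · · · █
    · · · █ █
    · · █ █ █
    · · █ █ █
    · · · · █

Z-buffer (winner per pixel, '.' = empty):
  . . . . .
  0 0 . . 1
  . . . 1 1
  . . 1 1 1
  . . 1 1 1
  . . . . 1

Answer: 1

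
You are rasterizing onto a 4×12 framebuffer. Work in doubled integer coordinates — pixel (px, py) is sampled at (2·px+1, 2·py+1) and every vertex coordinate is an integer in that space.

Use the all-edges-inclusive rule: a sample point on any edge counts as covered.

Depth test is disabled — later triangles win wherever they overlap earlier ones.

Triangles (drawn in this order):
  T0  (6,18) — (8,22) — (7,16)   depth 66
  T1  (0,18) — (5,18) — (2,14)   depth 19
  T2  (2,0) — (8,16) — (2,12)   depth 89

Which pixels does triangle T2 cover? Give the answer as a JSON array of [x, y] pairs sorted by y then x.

T0:
  2·area = 8  (B↔C swapped to make it positive)
  edge (6, 18)→(7, 16): d=(1,-2) inclusive
  edge (7, 16)→(8, 22): d=(1,6) inclusive
  edge (8, 22)→(6, 18): d=(-2,-4) inclusive
    (3,8)@(7, 17): e=[1,1,6] → X
    (3,9)@(7, 19): e=[3,3,2] → X
    (3,10)@(7, 21): e=[5,5,-2] → .
  covered (2 px):
    . . . .
    . . . .
    . . . .
    . . . .
    . . . .
    . . . .
    . . . .
    . . . .
    . . . X
    . . . X
    . . . .
    . . . .
T1:
  2·area = 20  (B↔C swapped to make it positive)
  edge (0, 18)→(2, 14): d=(2,-4) inclusive
  edge (2, 14)→(5, 18): d=(3,4) inclusive
  edge (5, 18)→(0, 18): d=(-5,0) inclusive
    (0,8)@(1, 17): e=[2,13,5] → X
    (1,8)@(3, 17): e=[10,5,5] → X
    (2,8)@(5, 17): e=[18,-3,5] → .
    (0,9)@(1, 19): e=[6,19,-5] → .
    (1,9)@(3, 19): e=[14,11,-5] → .
  covered (2 px):
    . . . .
    . . . .
    . . . .
    . . . .
    . . . .
    . . . .
    . . . .
    . . . .
    X X . .
    . . . .
    . . . .
    . . . .
T2:
  2·area = 72
  edge (2, 0)→(8, 16): d=(6,16) inclusive
  edge (8, 16)→(2, 12): d=(-6,-4) inclusive
  edge (2, 12)→(2, 0): d=(0,-12) inclusive
    (1,1)@(3, 3): e=[2,58,12] → X
    (2,1)@(5, 3): e=[-30,66,36] → .
    (1,2)@(3, 5): e=[14,46,12] → X
    (2,2)@(5, 5): e=[-18,54,36] → .
    (1,3)@(3, 7): e=[26,34,12] → X
    (2,3)@(5, 7): e=[-6,42,36] → .
    (1,4)@(3, 9): e=[38,22,12] → X
    (2,4)@(5, 9): e=[6,30,36] → X
    (3,4)@(7, 9): e=[-26,38,60] → .
    (1,5)@(3, 11): e=[50,10,12] → X
    (3,5)@(7, 11): e=[-14,26,60] → .
    (1,6)@(3, 13): e=[62,-2,12] → .
  covered (9 px):
    . . . .
    . X . .
    . X . .
    . X . .
    . X X .
    . X X .
    . . X .
    . . . X
    . . . .
    . . . .
    . . . .
    . . . .

Result: [[1,1],[1,2],[1,3],[1,4],[2,4],[1,5],[2,5],[2,6],[3,7]]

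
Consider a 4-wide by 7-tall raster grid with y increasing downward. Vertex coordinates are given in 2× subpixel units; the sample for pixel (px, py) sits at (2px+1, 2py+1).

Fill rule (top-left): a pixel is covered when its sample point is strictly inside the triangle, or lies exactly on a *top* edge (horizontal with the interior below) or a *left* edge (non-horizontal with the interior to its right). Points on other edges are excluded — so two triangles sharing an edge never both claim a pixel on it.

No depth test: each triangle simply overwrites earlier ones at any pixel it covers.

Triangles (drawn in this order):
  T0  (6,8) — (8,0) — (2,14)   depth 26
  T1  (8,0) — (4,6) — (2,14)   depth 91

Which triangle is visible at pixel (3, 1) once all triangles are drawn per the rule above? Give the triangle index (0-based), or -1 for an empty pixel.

T0:
  2·area = 20  (B↔C swapped to make it positive)
  edge (6, 8)→(2, 14): d=(-4,6) right/bottom  bias=-1
  edge (2, 14)→(8, 0): d=(6,-14) top-left  bias=+0
  edge (8, 0)→(6, 8): d=(-2,8) right/bottom  bias=-1
    (3,1)@(7, 3): e=[14,4,2] → █
    (3,2)@(7, 5): e=[6,16,-2] → ·
    (2,3)@(5, 7): e=[10,0,10] → █  [on edge]
    (3,3)@(7, 7): e=[-2,28,-6] → ·
    (2,4)@(5, 9): e=[2,12,6] → █
    (3,4)@(7, 9): e=[-10,40,-10] → ·
    (2,5)@(5, 11): e=[-6,24,2] → ·
  covered (3 px):
    · · · ·
    · · · █
    · · · ·
    · · █ ·
    · · █ ·
    · · · ·
    · · · ·
T1:
  2·area = 20  (B↔C swapped to make it positive)
  edge (8, 0)→(2, 14): d=(-6,14) right/bottom  bias=-1
  edge (2, 14)→(4, 6): d=(2,-8) top-left  bias=+0
  edge (4, 6)→(8, 0): d=(4,-6) top-left  bias=+0
    (2,2)@(5, 5): e=[12,6,2] → █
    (3,2)@(7, 5): e=[-16,22,14] → ·
    (2,3)@(5, 7): e=[0,10,10] → ·  [on edge]
    (1,5)@(3, 11): e=[4,2,14] → █
    (2,5)@(5, 11): e=[-24,18,26] → ·
    (1,6)@(3, 13): e=[-8,6,22] → ·
  covered (2 px):
    · · · ·
    · · · ·
    · · █ ·
    · · · ·
    · · · ·
    · █ · ·
    · · · ·

Z-buffer (winner per pixel, '.' = empty):
  . . . .
  . . . 0
  . . 1 .
  . . 0 .
  . . 0 .
  . 1 . .
  . . . .

Final: 0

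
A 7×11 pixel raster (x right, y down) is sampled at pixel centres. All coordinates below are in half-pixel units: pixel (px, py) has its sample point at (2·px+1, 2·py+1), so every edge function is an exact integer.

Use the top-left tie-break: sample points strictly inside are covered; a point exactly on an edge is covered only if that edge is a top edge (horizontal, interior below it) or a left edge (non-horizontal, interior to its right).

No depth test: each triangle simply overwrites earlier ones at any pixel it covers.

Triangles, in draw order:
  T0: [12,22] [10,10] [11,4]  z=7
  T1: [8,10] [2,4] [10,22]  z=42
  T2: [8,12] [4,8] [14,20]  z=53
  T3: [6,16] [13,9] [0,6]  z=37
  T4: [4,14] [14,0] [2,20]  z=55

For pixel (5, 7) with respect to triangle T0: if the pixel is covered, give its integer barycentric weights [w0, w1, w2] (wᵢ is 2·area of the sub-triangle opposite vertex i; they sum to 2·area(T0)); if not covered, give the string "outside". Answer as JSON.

T0:
  2·area = 24
  edge (12, 22)→(10, 10): d=(-2,-12) top-left  bias=+0
  edge (10, 10)→(11, 4): d=(1,-6) top-left  bias=+0
  edge (11, 4)→(12, 22): d=(1,18) right/bottom  bias=-1
    (5,2)@(11, 5): e=[22,1,1] → #
    (6,2)@(13, 5): e=[46,13,-35] → ·
    (5,3)@(11, 7): e=[18,3,3] → #
    (6,3)@(13, 7): e=[42,15,-33] → ·
    (5,4)@(11, 9): e=[14,5,5] → #
    (6,4)@(13, 9): e=[38,17,-31] → ·
    (5,5)@(11, 11): e=[10,7,7] → #
    (6,5)@(13, 11): e=[34,19,-29] → ·
    (5,6)@(11, 13): e=[6,9,9] → #
    (6,6)@(13, 13): e=[30,21,-27] → ·
    (5,7)@(11, 15): e=[2,11,11] → #
    (6,7)@(13, 15): e=[26,23,-25] → ·
  covered (6 px):
    · · · · · · ·
    · · · · · · ·
    · · · · · # ·
    · · · · · # ·
    · · · · · # ·
    · · · · · # ·
    · · · · · # ·
    · · · · · # ·
    · · · · · · ·
    · · · · · · ·
    · · · · · · ·
T1:
  2·area = 60  (B↔C swapped to make it positive)
  edge (8, 10)→(10, 22): d=(2,12) right/bottom  bias=-1
  edge (10, 22)→(2, 4): d=(-8,-18) top-left  bias=+0
  edge (2, 4)→(8, 10): d=(6,6) right/bottom  bias=-1
    (0,1)@(1, 3): e=[70,-10,0] → ·  [on edge]
    (1,2)@(3, 5): e=[50,10,0] → ·  [on edge]
    (2,3)@(5, 7): e=[30,30,0] → ·  [on edge]
    (2,4)@(5, 9): e=[34,14,12] → #
    (3,4)@(7, 9): e=[10,50,0] → ·  [on edge]
    (2,5)@(5, 11): e=[38,-2,24] → ·
    (3,5)@(7, 11): e=[14,34,12] → #
    (4,5)@(9, 11): e=[-10,70,0] → ·  [on edge]
    (3,6)@(7, 13): e=[18,18,24] → #
    (4,6)@(9, 13): e=[-6,54,12] → ·
    (5,6)@(11, 13): e=[-30,90,0] → ·  [on edge]
    (3,7)@(7, 15): e=[22,2,36] → #
    (6,7)@(13, 15): e=[-50,110,0] → ·  [on edge]
  covered (6 px):
    · · · · · · ·
    · · · · · · ·
    · · · · · · ·
    · · · · · · ·
    · · # · · · ·
    · · · # · · ·
    · · · # · · ·
    · · · # · · ·
    · · · · # · ·
    · · · · # · ·
    · · · · · · ·
T2:
  2·area = 8  (B↔C swapped to make it positive)
  edge (8, 12)→(14, 20): d=(6,8) right/bottom  bias=-1
  edge (14, 20)→(4, 8): d=(-10,-12) top-left  bias=+0
  edge (4, 8)→(8, 12): d=(4,4) right/bottom  bias=-1
    (0,2)@(1, 5): e=[14,-6,0] → ·  [on edge]
    (1,3)@(3, 7): e=[10,-2,0] → ·  [on edge]
    (2,4)@(5, 9): e=[6,2,0] → ·  [on edge]
    (3,5)@(7, 11): e=[2,6,0] → ·  [on edge]
    (4,6)@(9, 13): e=[-2,10,0] → ·  [on edge]
    (5,7)@(11, 15): e=[-6,14,0] → ·  [on edge]
    (6,8)@(13, 17): e=[-10,18,0] → ·  [on edge]
  covered (0 px):
    · · · · · · ·
    · · · · · · ·
    · · · · · · ·
    · · · · · · ·
    · · · · · · ·
    · · · · · · ·
    · · · · · · ·
    · · · · · · ·
    · · · · · · ·
    · · · · · · ·
    · · · · · · ·
T3:
  2·area = 112  (B↔C swapped to make it positive)
  edge (6, 16)→(0, 6): d=(-6,-10) top-left  bias=+0
  edge (0, 6)→(13, 9): d=(13,3) right/bottom  bias=-1
  edge (13, 9)→(6, 16): d=(-7,7) right/bottom  bias=-1
    (0,3)@(1, 7): e=[4,10,98] → #
    (1,3)@(3, 7): e=[24,4,84] → #
    (2,3)@(5, 7): e=[44,-2,70] → ·
    (0,4)@(1, 9): e=[-8,36,84] → ·
    (1,4)@(3, 9): e=[12,30,70] → #
    (2,4)@(5, 9): e=[32,24,56] → #
    (3,4)@(7, 9): e=[52,18,42] → #
    (4,4)@(9, 9): e=[72,12,28] → #
    (5,4)@(11, 9): e=[92,6,14] → #
    (6,4)@(13, 9): e=[112,0,0] → ·  [on edge]
    (1,5)@(3, 11): e=[0,56,56] → #  [on edge]
    (5,5)@(11, 11): e=[80,32,0] → ·  [on edge]
    (4,6)@(9, 13): e=[48,64,0] → ·  [on edge]
    (3,7)@(7, 15): e=[16,96,0] → ·  [on edge]
    (2,8)@(5, 17): e=[-16,128,0] → ·  [on edge]
    (1,9)@(3, 19): e=[-48,160,0] → ·  [on edge]
    (0,10)@(1, 21): e=[-80,192,0] → ·  [on edge]
    (4,10)@(9, 21): e=[0,168,-56] → ·  [on edge]
  covered (13 px):
    · · · · · · ·
    · · · · · · ·
    · · · · · · ·
    # # · · · · ·
    · # # # # # ·
    · # # # # · ·
    · · # # · · ·
    · · · · · · ·
    · · · · · · ·
    · · · · · · ·
    · · · · · · ·
T4:
  2·area = 32
  edge (4, 14)→(14, 0): d=(10,-14) top-left  bias=+0
  edge (14, 0)→(2, 20): d=(-12,20) right/bottom  bias=-1
  edge (2, 20)→(4, 14): d=(2,-6) top-left  bias=+0
    (3,2)@(7, 5): e=[-48,80,0] → ·  [on edge]
    (5,2)@(11, 5): e=[8,0,24] → ·  [on edge]
    (4,3)@(9, 7): e=[0,16,16] → #  [on edge]
    (5,3)@(11, 7): e=[28,-24,28] → ·
    (4,4)@(9, 9): e=[20,-8,20] → ·
    (2,5)@(5, 11): e=[-16,48,0] → ·  [on edge]
    (3,5)@(7, 11): e=[12,8,12] → #
    (4,5)@(9, 11): e=[40,-32,24] → ·
    (2,6)@(5, 13): e=[4,24,4] → #
    (3,6)@(7, 13): e=[32,-16,16] → ·
    (2,7)@(5, 15): e=[24,0,8] → ·  [on edge]
    (1,8)@(3, 17): e=[16,16,0] → #  [on edge]
  covered (4 px):
    · · · · · · ·
    · · · · · · ·
    · · · · · · ·
    · · · · # · ·
    · · · · · · ·
    · · · # · · ·
    · · # · · · ·
    · · · · · · ·
    · # · · · · ·
    · · · · · · ·
    · · · · · · ·

Answer: [11,11,2]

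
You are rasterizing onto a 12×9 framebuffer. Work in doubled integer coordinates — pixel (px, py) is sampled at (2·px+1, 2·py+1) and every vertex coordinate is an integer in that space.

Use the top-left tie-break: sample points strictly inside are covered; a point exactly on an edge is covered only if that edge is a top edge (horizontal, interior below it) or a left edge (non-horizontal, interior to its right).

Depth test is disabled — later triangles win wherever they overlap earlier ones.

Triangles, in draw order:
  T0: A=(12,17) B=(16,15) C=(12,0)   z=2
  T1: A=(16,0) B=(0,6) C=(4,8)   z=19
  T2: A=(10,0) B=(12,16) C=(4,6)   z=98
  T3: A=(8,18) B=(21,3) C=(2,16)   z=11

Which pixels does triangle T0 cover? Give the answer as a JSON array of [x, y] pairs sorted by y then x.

T0:
  2·area = 68  (B↔C swapped to make it positive)
  edge (12, 17)→(12, 0): d=(0,-17) top-left  bias=+0
  edge (12, 0)→(16, 15): d=(4,15) right/bottom  bias=-1
  edge (16, 15)→(12, 17): d=(-4,2) right/bottom  bias=-1
    (6,2)@(13, 5): e=[17,5,46] → X
    (7,2)@(15, 5): e=[51,-25,42] → .
    (6,3)@(13, 7): e=[17,13,38] → X
    (7,3)@(15, 7): e=[51,-17,34] → .
    (6,4)@(13, 9): e=[17,21,30] → X
    (7,4)@(15, 9): e=[51,-9,26] → .
    (6,5)@(13, 11): e=[17,29,22] → X
    (7,5)@(15, 11): e=[51,-1,18] → .
    (6,6)@(13, 13): e=[17,37,14] → X
    (7,6)@(15, 13): e=[51,7,10] → X
    (8,6)@(17, 13): e=[85,-23,6] → .
    (6,7)@(13, 15): e=[17,45,6] → X
  covered (8 px):
    . . . . . . . . . . . .
    . . . . . . . . . . . .
    . . . . . . X . . . . .
    . . . . . . X . . . . .
    . . . . . . X . . . . .
    . . . . . . X . . . . .
    . . . . . . X X . . . .
    . . . . . . X X . . . .
    . . . . . . . . . . . .
T1:
  2·area = 56  (B↔C swapped to make it positive)
  edge (16, 0)→(4, 8): d=(-12,8) right/bottom  bias=-1
  edge (4, 8)→(0, 6): d=(-4,-2) top-left  bias=+0
  edge (0, 6)→(16, 0): d=(16,-6) top-left  bias=+0
    (4,1)@(9, 3): e=[20,30,6] → X
    (5,1)@(11, 3): e=[4,34,18] → X
    (6,1)@(13, 3): e=[-12,38,30] → .
    (1,2)@(3, 5): e=[44,10,2] → X
    (2,2)@(5, 5): e=[28,14,14] → X
    (3,2)@(7, 5): e=[12,18,26] → X
    (4,2)@(9, 5): e=[-4,22,38] → .
    (5,2)@(11, 5): e=[-20,26,50] → .
    (1,3)@(3, 7): e=[20,2,34] → X
    (3,3)@(7, 7): e=[-12,10,58] → .
    (1,4)@(3, 9): e=[-4,-6,66] → .
    (2,4)@(5, 9): e=[-20,-2,78] → .
  covered (7 px):
    . . . . . . . . . . . .
    . . . . X X . . . . . .
    . X X X . . . . . . . .
    . X X . . . . . . . . .
    . . . . . . . . . . . .
    . . . . . . . . . . . .
    . . . . . . . . . . . .
    . . . . . . . . . . . .
    . . . . . . . . . . . .
T2:
  2·area = 108
  edge (10, 0)→(12, 16): d=(2,16) right/bottom  bias=-1
  edge (12, 16)→(4, 6): d=(-8,-10) top-left  bias=+0
  edge (4, 6)→(10, 0): d=(6,-6) top-left  bias=+0
    (4,0)@(9, 1): e=[18,90,0] → X  [on edge]
    (5,0)@(11, 1): e=[-14,110,12] → .
    (3,1)@(7, 3): e=[54,54,0] → X  [on edge]
    (5,1)@(11, 3): e=[-10,94,24] → .
    (2,2)@(5, 5): e=[90,18,0] → X  [on edge]
    (5,2)@(11, 5): e=[-6,78,36] → .
    (1,3)@(3, 7): e=[126,-18,0] → .  [on edge]
    (2,3)@(5, 7): e=[94,2,12] → X
    (5,3)@(11, 7): e=[-2,62,48] → .
    (0,4)@(1, 9): e=[162,-54,0] → .  [on edge]
    (2,4)@(5, 9): e=[98,-14,24] → .
    (3,4)@(7, 9): e=[66,6,36] → X
  covered (15 px):
    . . . . X . . . . . . .
    . . . X X . . . . . . .
    . . X X X . . . . . . .
    . . X X X . . . . . . .
    . . . X X X . . . . . .
    . . . . X X . . . . . .
    . . . . . X . . . . . .
    . . . . . . . . . . . .
    . . . . . . . . . . . .
T3:
  2·area = 116  (B↔C swapped to make it positive)
  edge (8, 18)→(2, 16): d=(-6,-2) top-left  bias=+0
  edge (2, 16)→(21, 3): d=(19,-13) top-left  bias=+0
  edge (21, 3)→(8, 18): d=(-13,15) right/bottom  bias=-1
    (10,1)@(21, 3): e=[116,0,0] → .  [on edge]
    (9,2)@(19, 5): e=[100,12,4] → X
    (10,2)@(21, 5): e=[104,38,-26] → .
    (8,3)@(17, 7): e=[84,24,8] → X
    (9,3)@(19, 7): e=[88,50,-22] → .
    (6,4)@(13, 9): e=[64,10,42] → X
    (7,4)@(15, 9): e=[68,36,12] → X
    (8,4)@(17, 9): e=[72,62,-18] → .
    (5,5)@(11, 11): e=[48,22,46] → X
    (7,5)@(15, 11): e=[56,74,-14] → .
    (3,6)@(7, 13): e=[28,8,80] → X
    (4,6)@(9, 13): e=[32,34,50] → X
    (2,8)@(5, 17): e=[0,58,58] → X  [on edge]
  covered (14 px):
    . . . . . . . . . . . .
    . . . . . . . . . . . .
    . . . . . . . . . X . .
    . . . . . . . . X . . .
    . . . . . . X X . . . .
    . . . . . X X . . . . .
    . . . X X X . . . . . .
    . . X X X . . . . . . .
    . . X X . . . . . . . .

Final: [[6,2],[6,3],[6,4],[6,5],[6,6],[7,6],[6,7],[7,7]]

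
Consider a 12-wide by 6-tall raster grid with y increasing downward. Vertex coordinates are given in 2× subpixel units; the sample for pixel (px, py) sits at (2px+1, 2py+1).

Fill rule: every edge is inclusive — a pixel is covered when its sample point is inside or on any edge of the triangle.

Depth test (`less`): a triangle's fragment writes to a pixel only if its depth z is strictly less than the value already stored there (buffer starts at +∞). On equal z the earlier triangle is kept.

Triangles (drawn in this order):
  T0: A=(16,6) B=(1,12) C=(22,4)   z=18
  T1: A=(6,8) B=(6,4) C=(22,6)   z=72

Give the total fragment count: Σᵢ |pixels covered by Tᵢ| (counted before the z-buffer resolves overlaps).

T0:
  2·area = 6  (B↔C swapped to make it positive)
  edge (16, 6)→(22, 4): d=(6,-2) inclusive
  edge (22, 4)→(1, 12): d=(-21,8) inclusive
  edge (1, 12)→(16, 6): d=(15,-6) inclusive
    (9,2)@(19, 5): e=[0,3,3] → X  [on edge]
    (10,2)@(21, 5): e=[4,-13,15] → .
    (6,3)@(13, 7): e=[0,9,-3] → .  [on edge]
    (9,3)@(19, 7): e=[12,-39,33] → .
    (3,4)@(7, 9): e=[0,15,-9] → .  [on edge]
    (0,5)@(1, 11): e=[0,21,-15] → .  [on edge]
  covered (1 px):
    . . . . . . . . . . . .
    . . . . . . . . . . . .
    . . . . . . . . . X . .
    . . . . . . . . . . . .
    . . . . . . . . . . . .
    . . . . . . . . . . . .
T1:
  2·area = 64
  edge (6, 8)→(6, 4): d=(0,-4) inclusive
  edge (6, 4)→(22, 6): d=(16,2) inclusive
  edge (22, 6)→(6, 8): d=(-16,2) inclusive
    (3,2)@(7, 5): e=[4,14,46] → X
    (4,2)@(9, 5): e=[12,10,42] → X
    (5,2)@(11, 5): e=[20,6,38] → X
    (6,2)@(13, 5): e=[28,2,34] → X
    (7,2)@(15, 5): e=[36,-2,30] → .
    (3,3)@(7, 7): e=[4,46,14] → X
    (7,3)@(15, 7): e=[36,30,-2] → .
    (3,4)@(7, 9): e=[4,78,-18] → .
    (4,4)@(9, 9): e=[12,74,-22] → .
    (5,4)@(11, 9): e=[20,70,-26] → .
    (6,4)@(13, 9): e=[28,66,-30] → .
  covered (8 px):
    . . . . . . . . . . . .
    . . . . . . . . . . . .
    . . . X X X X . . . . .
    . . . X X X X . . . . .
    . . . . . . . . . . . .
    . . . . . . . . . . . .

Final: 9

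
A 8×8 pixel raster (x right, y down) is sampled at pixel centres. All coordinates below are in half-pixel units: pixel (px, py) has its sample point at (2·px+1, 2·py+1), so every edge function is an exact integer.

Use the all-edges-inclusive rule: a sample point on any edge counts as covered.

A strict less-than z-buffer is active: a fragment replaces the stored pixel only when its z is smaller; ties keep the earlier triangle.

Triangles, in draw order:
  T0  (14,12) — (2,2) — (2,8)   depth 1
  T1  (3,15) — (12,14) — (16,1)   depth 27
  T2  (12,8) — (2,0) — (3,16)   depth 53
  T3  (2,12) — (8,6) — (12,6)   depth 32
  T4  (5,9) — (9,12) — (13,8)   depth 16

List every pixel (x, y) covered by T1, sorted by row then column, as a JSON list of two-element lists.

T0:
  2·area = 72  (B↔C swapped to make it positive)
  edge (14, 12)→(2, 8): d=(-12,-4) inclusive
  edge (2, 8)→(2, 2): d=(0,-6) inclusive
  edge (2, 2)→(14, 12): d=(12,10) inclusive
    (1,1)@(3, 3): e=[64,6,2] → █
    (2,1)@(5, 3): e=[72,18,-18] → ·
    (1,2)@(3, 5): e=[40,6,26] → █
    (2,2)@(5, 5): e=[48,18,6] → █
    (3,2)@(7, 5): e=[56,30,-14] → ·
    (1,3)@(3, 7): e=[16,6,50] → █
    (3,3)@(7, 7): e=[32,30,10] → █
    (4,3)@(9, 7): e=[40,42,-10] → ·
    (1,4)@(3, 9): e=[-8,6,74] → ·
    (2,4)@(5, 9): e=[0,18,54] → █  [on edge]
    (4,4)@(9, 9): e=[16,42,14] → █
    (5,4)@(11, 9): e=[24,54,-6] → ·
    (5,5)@(11, 11): e=[0,54,18] → █  [on edge]
  covered (10 px):
    · · · · · · · ·
    · █ · · · · · ·
    · █ █ · · · · ·
    · █ █ █ · · · ·
    · · █ █ █ · · ·
    · · · · · █ · ·
    · · · · · · · ·
    · · · · · · · ·
T1:
  2·area = 113  (B↔C swapped to make it positive)
  edge (3, 15)→(16, 1): d=(13,-14) inclusive
  edge (16, 1)→(12, 14): d=(-4,13) inclusive
  edge (12, 14)→(3, 15): d=(-9,1) inclusive
    (7,1)@(15, 3): e=[12,5,96] → █
    (6,2)@(13, 5): e=[10,23,80] → █
    (7,2)@(15, 5): e=[38,-3,78] → ·
    (5,3)@(11, 7): e=[8,41,64] → █
    (7,3)@(15, 7): e=[64,-11,60] → ·
    (4,4)@(9, 9): e=[6,59,48] → █
    (7,4)@(15, 9): e=[90,-19,42] → ·
    (3,5)@(7, 11): e=[4,77,32] → █
    (6,5)@(13, 11): e=[88,-1,26] → ·
    (2,6)@(5, 13): e=[2,95,16] → █
    (6,6)@(13, 13): e=[114,-9,8] → ·
    (1,7)@(3, 15): e=[0,113,0] → █  [on edge]
  covered (15 px):
    · · · · · · · ·
    · · · · · · · █
    · · · · · · █ ·
    · · · · · █ █ ·
    · · · · █ █ █ ·
    · · · █ █ █ · ·
    · · █ █ █ █ · ·
    · █ · · · · · ·
T2:
  2·area = 152  (B↔C swapped to make it positive)
  edge (12, 8)→(3, 16): d=(-9,8) inclusive
  edge (3, 16)→(2, 0): d=(-1,-16) inclusive
  edge (2, 0)→(12, 8): d=(10,8) inclusive
    (1,0)@(3, 1): e=[135,15,2] → █
    (2,0)@(5, 1): e=[119,47,-14] → ·
    (1,1)@(3, 3): e=[117,13,22] → █
    (2,1)@(5, 3): e=[101,45,6] → █
    (3,1)@(7, 3): e=[85,77,-10] → ·
    (1,2)@(3, 5): e=[99,11,42] → █
    (3,2)@(7, 5): e=[67,75,10] → █
    (4,2)@(9, 5): e=[51,107,-6] → ·
    (1,3)@(3, 7): e=[81,9,62] → █
    (4,3)@(9, 7): e=[33,105,14] → █
    (5,3)@(11, 7): e=[17,137,-2] → ·
    (1,4)@(3, 9): e=[63,7,82] → █
  covered (20 px):
    · █ · · · · · ·
    · █ █ · · · · ·
    · █ █ █ · · · ·
    · █ █ █ █ · · ·
    · █ █ █ █ · · ·
    · █ █ █ · · · ·
    · █ █ · · · · ·
    · █ · · · · · ·
T3:
  2·area = 24
  edge (2, 12)→(8, 6): d=(6,-6) inclusive
  edge (8, 6)→(12, 6): d=(4,0) inclusive
  edge (12, 6)→(2, 12): d=(-10,6) inclusive
    (6,0)@(13, 1): e=[0,-20,44] → ·  [on edge]
    (5,1)@(11, 3): e=[0,-12,36] → ·  [on edge]
    (4,2)@(9, 5): e=[0,-4,28] → ·  [on edge]
    (3,3)@(7, 7): e=[0,4,20] → █  [on edge]
    (4,3)@(9, 7): e=[12,4,8] → █
    (5,3)@(11, 7): e=[24,4,-4] → ·
    (2,4)@(5, 9): e=[0,12,12] → █  [on edge]
    (3,4)@(7, 9): e=[12,12,0] → █  [on edge]
    (4,4)@(9, 9): e=[24,12,-12] → ·
    (1,5)@(3, 11): e=[0,20,4] → █  [on edge]
    (2,5)@(5, 11): e=[12,20,-8] → ·
    (3,5)@(7, 11): e=[24,20,-20] → ·
    (0,6)@(1, 13): e=[0,28,-4] → ·  [on edge]
  covered (5 px):
    · · · · · · · ·
    · · · · · · · ·
    · · · · · · · ·
    · · · █ █ · · ·
    · · █ █ · · · ·
    · █ · · · · · ·
    · · · · · · · ·
    · · · · · · · ·
T4:
  2·area = 28  (B↔C swapped to make it positive)
  edge (5, 9)→(13, 8): d=(8,-1) inclusive
  edge (13, 8)→(9, 12): d=(-4,4) inclusive
  edge (9, 12)→(5, 9): d=(-4,-3) inclusive
    (2,4)@(5, 9): e=[0,28,0] → █  [on edge]
    (3,4)@(7, 9): e=[2,20,6] → █
    (4,4)@(9, 9): e=[4,12,12] → █
    (5,4)@(11, 9): e=[6,4,18] → █
    (6,4)@(13, 9): e=[8,-4,24] → ·
    (2,5)@(5, 11): e=[16,20,-8] → ·
    (3,5)@(7, 11): e=[18,12,-2] → ·
    (4,5)@(9, 11): e=[20,4,4] → █
    (5,5)@(11, 11): e=[22,-4,10] → ·
    (4,6)@(9, 13): e=[36,-4,-4] → ·
    (6,7)@(13, 15): e=[56,-28,0] → ·  [on edge]
  covered (5 px):
    · · · · · · · ·
    · · · · · · · ·
    · · · · · · · ·
    · · · · · · · ·
    · · █ █ █ █ · ·
    · · · · █ · · ·
    · · · · · · · ·
    · · · · · · · ·

Final: [[7,1],[6,2],[5,3],[6,3],[4,4],[5,4],[6,4],[3,5],[4,5],[5,5],[2,6],[3,6],[4,6],[5,6],[1,7]]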